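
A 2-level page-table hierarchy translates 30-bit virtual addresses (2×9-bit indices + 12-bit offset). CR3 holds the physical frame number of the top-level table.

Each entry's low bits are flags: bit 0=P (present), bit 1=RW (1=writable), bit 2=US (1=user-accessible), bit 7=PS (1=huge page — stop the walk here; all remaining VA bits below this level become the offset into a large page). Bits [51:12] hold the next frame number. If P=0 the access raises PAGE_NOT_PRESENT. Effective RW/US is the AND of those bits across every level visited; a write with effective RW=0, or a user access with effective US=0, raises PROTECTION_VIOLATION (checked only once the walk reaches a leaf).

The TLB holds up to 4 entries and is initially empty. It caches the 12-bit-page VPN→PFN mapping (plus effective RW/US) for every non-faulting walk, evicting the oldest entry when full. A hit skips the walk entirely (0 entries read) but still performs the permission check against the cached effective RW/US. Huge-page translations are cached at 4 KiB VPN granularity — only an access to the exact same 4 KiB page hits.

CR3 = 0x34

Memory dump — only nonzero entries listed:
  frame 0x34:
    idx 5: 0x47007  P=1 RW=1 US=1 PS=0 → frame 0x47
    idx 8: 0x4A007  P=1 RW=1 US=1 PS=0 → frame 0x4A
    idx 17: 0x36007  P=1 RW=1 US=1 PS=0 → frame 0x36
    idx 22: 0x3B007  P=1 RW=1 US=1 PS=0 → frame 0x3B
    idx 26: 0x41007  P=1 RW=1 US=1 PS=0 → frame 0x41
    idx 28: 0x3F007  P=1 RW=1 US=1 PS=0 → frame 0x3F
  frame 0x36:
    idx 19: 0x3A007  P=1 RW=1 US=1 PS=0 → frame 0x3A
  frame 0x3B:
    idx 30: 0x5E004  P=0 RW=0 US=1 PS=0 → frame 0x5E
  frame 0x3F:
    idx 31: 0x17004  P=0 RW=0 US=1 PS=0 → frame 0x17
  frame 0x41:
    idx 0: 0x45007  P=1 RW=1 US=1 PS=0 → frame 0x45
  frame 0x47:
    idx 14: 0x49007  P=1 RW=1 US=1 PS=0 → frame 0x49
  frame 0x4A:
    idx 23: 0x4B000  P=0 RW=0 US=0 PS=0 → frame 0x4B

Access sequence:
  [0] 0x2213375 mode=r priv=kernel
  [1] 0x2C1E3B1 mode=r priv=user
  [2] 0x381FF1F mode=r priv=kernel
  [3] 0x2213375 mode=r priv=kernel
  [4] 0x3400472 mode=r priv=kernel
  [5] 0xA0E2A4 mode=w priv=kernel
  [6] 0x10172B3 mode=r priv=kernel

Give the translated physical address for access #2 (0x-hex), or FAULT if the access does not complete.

Per-access translation:
#0 VA=0x2213375 (r,kernel):
  L0 @0x34[17] → 0x36007  P=1,RW=1,US=1,PS=0
  L1 @0x36[19] → 0x3A007  P=1,RW=1,US=1,PS=0
  ✓ 0x3A375  — 2 lookups
#1 VA=0x2C1E3B1 (r,user):
  L0 @0x34[22] → 0x3B007  P=1,RW=1,US=1,PS=0
  L1 @0x3B[30] → 0x5E004  P=0,RW=0,US=1,PS=0
  ✗ PAGE_NOT_PRESENT  [2 reads]
#2 VA=0x381FF1F (r,kernel):
  L0 @0x34[28] → 0x3F007  P=1,RW=1,US=1,PS=0
  L1 @0x3F[31] → 0x17004  P=0,RW=0,US=1,PS=0
  ✗ PAGE_NOT_PRESENT  [2 reads]
#3 VA=0x2213375 (r,kernel):
  TLB hit vpn=0x2213 → PA=0x3A375
#4 VA=0x3400472 (r,kernel):
  L0 @0x34[26] → 0x41007  P=1,RW=1,US=1,PS=0
  L1 @0x41[0] → 0x45007  P=1,RW=1,US=1,PS=0
  ✓ 0x45472  — 2 lookups
#5 VA=0xA0E2A4 (w,kernel):
  L0 @0x34[5] → 0x47007  P=1,RW=1,US=1,PS=0
  L1 @0x47[14] → 0x49007  P=1,RW=1,US=1,PS=0
  ✓ 0x492A4  — 2 lookups
#6 VA=0x10172B3 (r,kernel):
  L0 @0x34[8] → 0x4A007  P=1,RW=1,US=1,PS=0
  L1 @0x4A[23] → 0x4B000  P=0,RW=0,US=0,PS=0
  ✗ PAGE_NOT_PRESENT  [2 reads]

Access #2 PA: FAULT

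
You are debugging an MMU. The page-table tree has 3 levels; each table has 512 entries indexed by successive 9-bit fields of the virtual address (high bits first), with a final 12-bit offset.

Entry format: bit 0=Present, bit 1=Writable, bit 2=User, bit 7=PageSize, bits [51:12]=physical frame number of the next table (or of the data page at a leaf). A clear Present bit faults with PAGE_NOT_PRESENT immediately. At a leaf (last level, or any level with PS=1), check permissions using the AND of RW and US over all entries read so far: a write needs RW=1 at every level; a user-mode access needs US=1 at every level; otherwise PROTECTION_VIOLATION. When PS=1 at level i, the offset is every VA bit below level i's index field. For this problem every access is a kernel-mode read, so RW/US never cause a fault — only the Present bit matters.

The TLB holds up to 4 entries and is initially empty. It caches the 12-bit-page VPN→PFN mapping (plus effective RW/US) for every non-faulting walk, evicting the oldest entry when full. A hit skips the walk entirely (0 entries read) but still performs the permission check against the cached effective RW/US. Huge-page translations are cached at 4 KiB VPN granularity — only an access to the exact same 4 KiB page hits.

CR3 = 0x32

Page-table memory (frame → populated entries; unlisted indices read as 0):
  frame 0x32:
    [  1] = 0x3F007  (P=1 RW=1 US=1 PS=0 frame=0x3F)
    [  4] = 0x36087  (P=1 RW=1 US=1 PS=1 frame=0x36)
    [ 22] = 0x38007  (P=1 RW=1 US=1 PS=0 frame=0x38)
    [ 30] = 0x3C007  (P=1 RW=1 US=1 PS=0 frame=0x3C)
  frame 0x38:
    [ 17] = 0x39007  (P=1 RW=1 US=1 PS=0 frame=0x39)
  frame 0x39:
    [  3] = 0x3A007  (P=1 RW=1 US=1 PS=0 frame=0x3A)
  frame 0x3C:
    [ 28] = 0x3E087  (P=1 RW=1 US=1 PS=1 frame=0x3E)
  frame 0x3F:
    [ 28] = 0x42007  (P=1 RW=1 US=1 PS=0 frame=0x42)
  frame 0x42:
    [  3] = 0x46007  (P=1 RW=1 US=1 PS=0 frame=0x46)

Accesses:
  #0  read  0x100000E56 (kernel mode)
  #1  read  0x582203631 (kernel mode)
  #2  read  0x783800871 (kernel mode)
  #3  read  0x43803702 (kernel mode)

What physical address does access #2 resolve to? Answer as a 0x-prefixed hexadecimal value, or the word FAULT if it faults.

Trace:
#0 VA=0x100000E56 (r,kernel):
  L0 @0x32[4] → 0x36087  P=1,RW=1,US=1,PS=1
  ✓ 0x36E56 (huge @L0)  — 1 lookups
#1 VA=0x582203631 (r,kernel):
  L0 @0x32[22] → 0x38007  P=1,RW=1,US=1,PS=0
  L1 @0x38[17] → 0x39007  P=1,RW=1,US=1,PS=0
  L2 @0x39[3] → 0x3A007  P=1,RW=1,US=1,PS=0
  ✓ 0x3A631  — 3 lookups
#2 VA=0x783800871 (r,kernel):
  L0 @0x32[30] → 0x3C007  P=1,RW=1,US=1,PS=0
  L1 @0x3C[28] → 0x3E087  P=1,RW=1,US=1,PS=1
  ✓ 0x3E871 (huge @L1)  — 2 lookups
#3 VA=0x43803702 (r,kernel):
  L0 @0x32[1] → 0x3F007  P=1,RW=1,US=1,PS=0
  L1 @0x3F[28] → 0x42007  P=1,RW=1,US=1,PS=0
  L2 @0x42[3] → 0x46007  P=1,RW=1,US=1,PS=0
  ✓ 0x46702  — 3 lookups

Access #2 PA: 0x3E871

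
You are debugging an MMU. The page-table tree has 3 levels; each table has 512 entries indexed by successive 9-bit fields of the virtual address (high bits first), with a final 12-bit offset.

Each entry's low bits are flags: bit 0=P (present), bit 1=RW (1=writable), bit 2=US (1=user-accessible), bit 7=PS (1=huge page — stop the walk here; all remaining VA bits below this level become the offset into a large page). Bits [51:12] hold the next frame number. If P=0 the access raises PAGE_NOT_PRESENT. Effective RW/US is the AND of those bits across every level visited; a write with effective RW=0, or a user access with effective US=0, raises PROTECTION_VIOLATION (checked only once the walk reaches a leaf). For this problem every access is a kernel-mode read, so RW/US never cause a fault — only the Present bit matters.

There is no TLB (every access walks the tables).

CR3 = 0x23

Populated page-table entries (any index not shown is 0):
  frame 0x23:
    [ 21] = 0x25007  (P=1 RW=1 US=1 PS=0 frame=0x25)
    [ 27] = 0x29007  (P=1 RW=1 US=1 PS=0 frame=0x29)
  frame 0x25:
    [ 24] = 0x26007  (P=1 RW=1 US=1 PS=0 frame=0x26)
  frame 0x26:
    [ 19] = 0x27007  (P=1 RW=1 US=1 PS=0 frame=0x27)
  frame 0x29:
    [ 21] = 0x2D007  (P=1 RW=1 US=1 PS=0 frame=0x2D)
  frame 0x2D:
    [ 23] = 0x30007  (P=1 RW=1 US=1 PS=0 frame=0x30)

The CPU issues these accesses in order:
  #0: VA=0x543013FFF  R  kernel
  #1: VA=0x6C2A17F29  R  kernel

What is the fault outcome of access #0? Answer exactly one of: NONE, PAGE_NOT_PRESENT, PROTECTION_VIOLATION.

Per-access translation:
#0 VA=0x543013FFF (r,kernel):
  lvl0: tbl 0x23, slot 21 ⇒ 0x25007 (P1/RW1/US1/PS0)
  lvl1: tbl 0x25, slot 24 ⇒ 0x26007 (P1/RW1/US1/PS0)
  lvl2: tbl 0x26, slot 19 ⇒ 0x27007 (P1/RW1/US1/PS0)
  ⇒ phys 0x27FFF  [3 reads]
#1 VA=0x6C2A17F29 (r,kernel):
  lvl0: tbl 0x23, slot 27 ⇒ 0x29007 (P1/RW1/US1/PS0)
  lvl1: tbl 0x29, slot 21 ⇒ 0x2D007 (P1/RW1/US1/PS0)
  lvl2: tbl 0x2D, slot 23 ⇒ 0x30007 (P1/RW1/US1/PS0)
  ⇒ phys 0x30F29  [3 reads]

Access #0 fault: NONE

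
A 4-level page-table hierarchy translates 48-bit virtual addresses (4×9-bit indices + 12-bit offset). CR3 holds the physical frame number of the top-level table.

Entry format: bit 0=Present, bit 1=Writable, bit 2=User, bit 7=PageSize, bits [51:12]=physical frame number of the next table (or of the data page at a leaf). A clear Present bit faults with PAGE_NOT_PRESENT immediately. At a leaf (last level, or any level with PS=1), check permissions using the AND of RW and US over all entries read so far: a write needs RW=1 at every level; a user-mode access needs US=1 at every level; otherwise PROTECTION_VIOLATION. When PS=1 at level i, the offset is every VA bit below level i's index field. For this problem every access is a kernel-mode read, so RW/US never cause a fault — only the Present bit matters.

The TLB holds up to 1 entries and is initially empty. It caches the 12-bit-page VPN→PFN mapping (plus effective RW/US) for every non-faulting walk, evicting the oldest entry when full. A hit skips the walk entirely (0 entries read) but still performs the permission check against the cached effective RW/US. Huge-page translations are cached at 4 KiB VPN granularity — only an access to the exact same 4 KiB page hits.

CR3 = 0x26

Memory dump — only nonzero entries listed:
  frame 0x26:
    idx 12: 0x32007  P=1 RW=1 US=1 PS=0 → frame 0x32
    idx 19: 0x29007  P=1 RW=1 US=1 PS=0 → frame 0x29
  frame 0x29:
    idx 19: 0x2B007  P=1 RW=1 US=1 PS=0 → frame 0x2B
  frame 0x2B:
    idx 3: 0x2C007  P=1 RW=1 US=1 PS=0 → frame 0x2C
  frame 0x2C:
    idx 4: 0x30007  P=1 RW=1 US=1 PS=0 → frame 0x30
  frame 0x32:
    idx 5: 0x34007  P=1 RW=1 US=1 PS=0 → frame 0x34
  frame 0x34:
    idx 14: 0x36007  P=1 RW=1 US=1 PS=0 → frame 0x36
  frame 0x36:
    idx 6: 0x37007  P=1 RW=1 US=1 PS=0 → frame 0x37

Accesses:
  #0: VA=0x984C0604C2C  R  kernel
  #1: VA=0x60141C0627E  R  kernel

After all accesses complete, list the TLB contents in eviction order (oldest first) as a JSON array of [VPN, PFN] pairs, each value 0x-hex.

Trace:
#0 VA=0x984C0604C2C (r,kernel):
  L0 @0x26[19] → 0x29007  P=1,RW=1,US=1,PS=0
  L1 @0x29[19] → 0x2B007  P=1,RW=1,US=1,PS=0
  L2 @0x2B[3] → 0x2C007  P=1,RW=1,US=1,PS=0
  L3 @0x2C[4] → 0x30007  P=1,RW=1,US=1,PS=0
  → PA=0x30C2C  (4 entries read)
#1 VA=0x60141C0627E (r,kernel):
  L0 @0x26[12] → 0x32007  P=1,RW=1,US=1,PS=0
  L1 @0x32[5] → 0x34007  P=1,RW=1,US=1,PS=0
  L2 @0x34[14] → 0x36007  P=1,RW=1,US=1,PS=0
  L3 @0x36[6] → 0x37007  P=1,RW=1,US=1,PS=0
  → PA=0x3727E  (4 entries read)

TLB: [["0x60141C06", "0x37"]]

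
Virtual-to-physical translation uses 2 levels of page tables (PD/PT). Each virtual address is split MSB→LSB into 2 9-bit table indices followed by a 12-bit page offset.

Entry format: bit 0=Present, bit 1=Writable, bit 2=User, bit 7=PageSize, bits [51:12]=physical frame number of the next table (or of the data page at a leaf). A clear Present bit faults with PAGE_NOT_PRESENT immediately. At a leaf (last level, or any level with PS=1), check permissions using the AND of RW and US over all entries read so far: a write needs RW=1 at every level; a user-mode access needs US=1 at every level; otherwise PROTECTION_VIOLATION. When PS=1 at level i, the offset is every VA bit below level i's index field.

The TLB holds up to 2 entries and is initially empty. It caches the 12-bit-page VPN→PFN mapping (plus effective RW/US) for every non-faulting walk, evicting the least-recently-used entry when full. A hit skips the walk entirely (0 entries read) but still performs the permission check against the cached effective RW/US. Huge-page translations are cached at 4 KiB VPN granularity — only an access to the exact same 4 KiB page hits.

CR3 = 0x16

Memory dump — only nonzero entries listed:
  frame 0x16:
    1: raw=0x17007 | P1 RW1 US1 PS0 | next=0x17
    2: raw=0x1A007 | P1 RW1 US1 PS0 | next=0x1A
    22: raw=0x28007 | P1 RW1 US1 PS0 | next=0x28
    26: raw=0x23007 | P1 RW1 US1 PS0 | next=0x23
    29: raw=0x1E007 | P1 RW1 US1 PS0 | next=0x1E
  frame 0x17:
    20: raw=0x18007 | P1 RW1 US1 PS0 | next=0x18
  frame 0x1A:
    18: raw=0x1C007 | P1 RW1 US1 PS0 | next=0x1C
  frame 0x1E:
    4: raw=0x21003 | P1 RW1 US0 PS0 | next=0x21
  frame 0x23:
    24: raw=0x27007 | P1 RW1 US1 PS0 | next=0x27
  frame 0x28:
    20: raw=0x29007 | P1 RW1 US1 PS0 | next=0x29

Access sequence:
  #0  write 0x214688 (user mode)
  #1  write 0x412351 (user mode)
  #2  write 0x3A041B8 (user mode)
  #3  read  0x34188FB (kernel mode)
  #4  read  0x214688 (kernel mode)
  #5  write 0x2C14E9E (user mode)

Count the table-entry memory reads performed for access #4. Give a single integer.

Walk each access:
#0 VA=0x214688 (w,user):
  L0 @0x16[1] → 0x17007  P=1,RW=1,US=1,PS=0
  L1 @0x17[20] → 0x18007  P=1,RW=1,US=1,PS=0
  ⇒ phys 0x18688  [2 reads]
#1 VA=0x412351 (w,user):
  L0 @0x16[2] → 0x1A007  P=1,RW=1,US=1,PS=0
  L1 @0x1A[18] → 0x1C007  P=1,RW=1,US=1,PS=0
  ⇒ phys 0x1C351  [2 reads]
#2 VA=0x3A041B8 (w,user):
  L0 @0x16[29] → 0x1E007  P=1,RW=1,US=1,PS=0
  L1 @0x1E[4] → 0x21003  P=1,RW=1,US=0,PS=0
  → PROTECTION_VIOLATION  (2 entries read)
#3 VA=0x34188FB (r,kernel):
  L0 @0x16[26] → 0x23007  P=1,RW=1,US=1,PS=0
  L1 @0x23[24] → 0x27007  P=1,RW=1,US=1,PS=0
  ⇒ phys 0x278FB  [2 reads]
#4 VA=0x214688 (r,kernel):
  L0 @0x16[1] → 0x17007  P=1,RW=1,US=1,PS=0
  L1 @0x17[20] → 0x18007  P=1,RW=1,US=1,PS=0
  ⇒ phys 0x18688  [2 reads]
#5 VA=0x2C14E9E (w,user):
  L0 @0x16[22] → 0x28007  P=1,RW=1,US=1,PS=0
  L1 @0x28[20] → 0x29007  P=1,RW=1,US=1,PS=0
  ⇒ phys 0x29E9E  [2 reads]

Entries read for #4: 2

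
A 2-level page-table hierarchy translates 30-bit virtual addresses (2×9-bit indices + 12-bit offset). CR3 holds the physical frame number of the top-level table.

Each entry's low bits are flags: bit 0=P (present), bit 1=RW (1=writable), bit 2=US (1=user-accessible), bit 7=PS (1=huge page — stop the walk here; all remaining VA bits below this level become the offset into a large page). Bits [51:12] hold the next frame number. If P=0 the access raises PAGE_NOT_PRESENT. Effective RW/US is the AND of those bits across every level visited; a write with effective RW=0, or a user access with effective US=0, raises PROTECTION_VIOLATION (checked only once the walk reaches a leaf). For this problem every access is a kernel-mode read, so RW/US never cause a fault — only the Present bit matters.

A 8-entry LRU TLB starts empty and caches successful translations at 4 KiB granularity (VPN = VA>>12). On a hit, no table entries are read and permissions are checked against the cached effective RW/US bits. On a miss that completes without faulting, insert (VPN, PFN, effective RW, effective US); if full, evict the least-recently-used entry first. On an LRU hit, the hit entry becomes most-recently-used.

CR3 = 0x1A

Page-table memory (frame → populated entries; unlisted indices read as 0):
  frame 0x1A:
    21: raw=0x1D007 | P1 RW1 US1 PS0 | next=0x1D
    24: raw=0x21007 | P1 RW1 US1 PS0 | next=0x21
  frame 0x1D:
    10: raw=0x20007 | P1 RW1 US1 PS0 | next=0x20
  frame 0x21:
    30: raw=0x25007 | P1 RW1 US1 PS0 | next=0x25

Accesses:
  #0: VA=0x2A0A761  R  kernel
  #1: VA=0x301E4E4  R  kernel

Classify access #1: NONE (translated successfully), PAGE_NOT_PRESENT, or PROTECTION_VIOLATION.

Walk each access:
#0 VA=0x2A0A761 (r,kernel):
  L0 @0x1A[21] → 0x1D007  P=1,RW=1,US=1,PS=0
  L1 @0x1D[10] → 0x20007  P=1,RW=1,US=1,PS=0
  ⇒ phys 0x20761  [2 reads]
#1 VA=0x301E4E4 (r,kernel):
  L0 @0x1A[24] → 0x21007  P=1,RW=1,US=1,PS=0
  L1 @0x21[30] → 0x25007  P=1,RW=1,US=1,PS=0
  ⇒ phys 0x254E4  [2 reads]

Access #1 fault: NONE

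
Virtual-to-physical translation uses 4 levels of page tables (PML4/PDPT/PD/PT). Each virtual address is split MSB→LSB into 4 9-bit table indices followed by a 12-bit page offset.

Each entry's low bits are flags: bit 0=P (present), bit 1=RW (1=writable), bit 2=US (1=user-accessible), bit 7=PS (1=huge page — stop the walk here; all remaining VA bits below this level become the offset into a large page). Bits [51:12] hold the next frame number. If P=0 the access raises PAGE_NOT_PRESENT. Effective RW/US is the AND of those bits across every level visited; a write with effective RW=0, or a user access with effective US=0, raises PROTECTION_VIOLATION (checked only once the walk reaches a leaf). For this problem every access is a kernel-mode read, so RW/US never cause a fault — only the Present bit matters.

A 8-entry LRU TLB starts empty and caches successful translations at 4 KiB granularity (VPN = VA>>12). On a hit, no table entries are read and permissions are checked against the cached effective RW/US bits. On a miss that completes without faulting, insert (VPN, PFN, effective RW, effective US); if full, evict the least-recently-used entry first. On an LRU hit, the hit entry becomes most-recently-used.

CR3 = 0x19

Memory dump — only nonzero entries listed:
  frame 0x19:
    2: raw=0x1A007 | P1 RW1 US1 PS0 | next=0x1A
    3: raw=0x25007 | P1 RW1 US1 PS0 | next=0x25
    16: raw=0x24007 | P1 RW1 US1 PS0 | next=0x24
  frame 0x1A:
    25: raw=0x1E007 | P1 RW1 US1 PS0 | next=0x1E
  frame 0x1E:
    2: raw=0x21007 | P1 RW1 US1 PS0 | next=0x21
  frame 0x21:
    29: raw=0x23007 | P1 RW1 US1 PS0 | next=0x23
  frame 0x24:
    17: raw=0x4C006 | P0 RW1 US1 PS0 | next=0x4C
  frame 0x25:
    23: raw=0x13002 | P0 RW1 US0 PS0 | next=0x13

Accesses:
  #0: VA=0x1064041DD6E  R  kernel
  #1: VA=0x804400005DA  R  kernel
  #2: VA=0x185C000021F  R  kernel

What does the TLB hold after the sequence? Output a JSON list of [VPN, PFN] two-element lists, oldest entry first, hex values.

Walk each access:
#0 VA=0x1064041DD6E (r,kernel):
  lvl0: tbl 0x19, slot 2 ⇒ 0x1A007 (P1/RW1/US1/PS0)
  lvl1: tbl 0x1A, slot 25 ⇒ 0x1E007 (P1/RW1/US1/PS0)
  lvl2: tbl 0x1E, slot 2 ⇒ 0x21007 (P1/RW1/US1/PS0)
  lvl3: tbl 0x21, slot 29 ⇒ 0x23007 (P1/RW1/US1/PS0)
  ⇒ phys 0x23D6E  [4 reads]
#1 VA=0x804400005DA (r,kernel):
  lvl0: tbl 0x19, slot 16 ⇒ 0x24007 (P1/RW1/US1/PS0)
  lvl1: tbl 0x24, slot 17 ⇒ 0x4C006 (P0/RW1/US1/PS0)
  → PAGE_NOT_PRESENT  (2 entries read)
#2 VA=0x185C000021F (r,kernel):
  lvl0: tbl 0x19, slot 3 ⇒ 0x25007 (P1/RW1/US1/PS0)
  lvl1: tbl 0x25, slot 23 ⇒ 0x13002 (P0/RW1/US0/PS0)
  → PAGE_NOT_PRESENT  (2 entries read)

TLB: [["0x1064041D", "0x23"]]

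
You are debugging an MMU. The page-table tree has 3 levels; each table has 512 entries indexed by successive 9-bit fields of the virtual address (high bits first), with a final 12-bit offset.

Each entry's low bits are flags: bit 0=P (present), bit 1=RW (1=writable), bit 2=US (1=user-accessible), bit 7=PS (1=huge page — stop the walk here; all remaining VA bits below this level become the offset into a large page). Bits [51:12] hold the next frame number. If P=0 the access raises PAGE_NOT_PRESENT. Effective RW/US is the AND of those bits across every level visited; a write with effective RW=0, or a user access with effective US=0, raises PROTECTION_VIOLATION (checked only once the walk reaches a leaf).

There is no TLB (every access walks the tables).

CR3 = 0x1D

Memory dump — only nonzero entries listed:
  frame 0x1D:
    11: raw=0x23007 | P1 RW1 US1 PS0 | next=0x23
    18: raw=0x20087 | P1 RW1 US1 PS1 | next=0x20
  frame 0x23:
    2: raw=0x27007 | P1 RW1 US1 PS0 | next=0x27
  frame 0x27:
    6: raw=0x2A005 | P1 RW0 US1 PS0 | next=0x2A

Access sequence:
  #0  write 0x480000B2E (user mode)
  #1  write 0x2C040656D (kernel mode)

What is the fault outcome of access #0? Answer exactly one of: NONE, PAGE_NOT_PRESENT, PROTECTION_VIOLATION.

Per-access translation:
#0 VA=0x480000B2E (w,user):
  L0: frame=0x1D idx=18 entry=0x20087 [P=1 RW=1 US=1 PS=1]
  ✓ 0x20B2E (huge @L0)  — 1 lookups
#1 VA=0x2C040656D (w,kernel):
  L0: frame=0x1D idx=11 entry=0x23007 [P=1 RW=1 US=1 PS=0]
  L1: frame=0x23 idx=2 entry=0x27007 [P=1 RW=1 US=1 PS=0]
  L2: frame=0x27 idx=6 entry=0x2A005 [P=1 RW=0 US=1 PS=0]
  ✗ PROTECTION_VIOLATION  [3 reads]

Access #0 fault: NONE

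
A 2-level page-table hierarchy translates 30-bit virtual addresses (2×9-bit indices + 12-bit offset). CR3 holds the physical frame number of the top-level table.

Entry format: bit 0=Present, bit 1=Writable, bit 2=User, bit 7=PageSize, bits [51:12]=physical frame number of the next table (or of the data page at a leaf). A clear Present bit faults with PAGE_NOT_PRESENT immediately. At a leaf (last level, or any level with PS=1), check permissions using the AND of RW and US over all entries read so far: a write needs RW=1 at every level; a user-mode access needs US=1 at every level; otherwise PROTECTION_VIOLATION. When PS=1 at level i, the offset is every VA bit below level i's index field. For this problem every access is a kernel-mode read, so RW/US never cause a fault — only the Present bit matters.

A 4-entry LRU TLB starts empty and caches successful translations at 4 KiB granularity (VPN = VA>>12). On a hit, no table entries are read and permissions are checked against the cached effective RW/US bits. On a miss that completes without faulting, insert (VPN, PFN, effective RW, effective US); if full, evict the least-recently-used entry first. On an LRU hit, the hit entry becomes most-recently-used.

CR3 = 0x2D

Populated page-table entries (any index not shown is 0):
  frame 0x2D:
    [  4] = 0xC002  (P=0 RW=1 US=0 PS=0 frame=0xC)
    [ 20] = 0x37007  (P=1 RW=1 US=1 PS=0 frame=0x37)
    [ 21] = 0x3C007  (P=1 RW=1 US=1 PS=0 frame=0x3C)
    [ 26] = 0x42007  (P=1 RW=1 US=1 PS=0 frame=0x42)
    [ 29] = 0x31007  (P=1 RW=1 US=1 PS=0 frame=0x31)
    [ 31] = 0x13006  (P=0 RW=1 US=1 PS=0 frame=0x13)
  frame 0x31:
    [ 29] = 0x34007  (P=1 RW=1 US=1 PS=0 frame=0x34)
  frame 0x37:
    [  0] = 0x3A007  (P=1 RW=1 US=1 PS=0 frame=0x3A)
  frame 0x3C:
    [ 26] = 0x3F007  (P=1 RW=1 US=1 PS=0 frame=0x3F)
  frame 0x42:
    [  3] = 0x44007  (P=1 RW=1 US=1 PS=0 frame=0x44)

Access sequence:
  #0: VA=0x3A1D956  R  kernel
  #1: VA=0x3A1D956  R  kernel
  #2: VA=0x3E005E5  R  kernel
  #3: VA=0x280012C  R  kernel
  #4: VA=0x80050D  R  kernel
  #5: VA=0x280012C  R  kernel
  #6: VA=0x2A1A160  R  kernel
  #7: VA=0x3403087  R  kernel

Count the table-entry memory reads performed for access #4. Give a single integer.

Walk each access:
#0 VA=0x3A1D956 (r,kernel):
  [0] read 0x2D idx=29: raw=0x31007 flags P=1 W=1 U=1 S=0
  [1] read 0x31 idx=29: raw=0x34007 flags P=1 W=1 U=1 S=0
  ✓ 0x34956  — 2 lookups
#1 VA=0x3A1D956 (r,kernel):
  TLB hit vpn=0x3A1D → PA=0x34956
#2 VA=0x3E005E5 (r,kernel):
  [0] read 0x2D idx=31: raw=0x13006 flags P=0 W=1 U=1 S=0
  ⇒ fault: PAGE_NOT_PRESENT  — 1 lookups
#3 VA=0x280012C (r,kernel):
  [0] read 0x2D idx=20: raw=0x37007 flags P=1 W=1 U=1 S=0
  [1] read 0x37 idx=0: raw=0x3A007 flags P=1 W=1 U=1 S=0
  ✓ 0x3A12C  — 2 lookups
#4 VA=0x80050D (r,kernel):
  [0] read 0x2D idx=4: raw=0xC002 flags P=0 W=1 U=0 S=0
  ⇒ fault: PAGE_NOT_PRESENT  — 1 lookups
#5 VA=0x280012C (r,kernel):
  TLB hit vpn=0x2800 → PA=0x3A12C
#6 VA=0x2A1A160 (r,kernel):
  [0] read 0x2D idx=21: raw=0x3C007 flags P=1 W=1 U=1 S=0
  [1] read 0x3C idx=26: raw=0x3F007 flags P=1 W=1 U=1 S=0
  ✓ 0x3F160  — 2 lookups
#7 VA=0x3403087 (r,kernel):
  [0] read 0x2D idx=26: raw=0x42007 flags P=1 W=1 U=1 S=0
  [1] read 0x42 idx=3: raw=0x44007 flags P=1 W=1 U=1 S=0
  ✓ 0x44087  — 2 lookups

Entries read for #4: 1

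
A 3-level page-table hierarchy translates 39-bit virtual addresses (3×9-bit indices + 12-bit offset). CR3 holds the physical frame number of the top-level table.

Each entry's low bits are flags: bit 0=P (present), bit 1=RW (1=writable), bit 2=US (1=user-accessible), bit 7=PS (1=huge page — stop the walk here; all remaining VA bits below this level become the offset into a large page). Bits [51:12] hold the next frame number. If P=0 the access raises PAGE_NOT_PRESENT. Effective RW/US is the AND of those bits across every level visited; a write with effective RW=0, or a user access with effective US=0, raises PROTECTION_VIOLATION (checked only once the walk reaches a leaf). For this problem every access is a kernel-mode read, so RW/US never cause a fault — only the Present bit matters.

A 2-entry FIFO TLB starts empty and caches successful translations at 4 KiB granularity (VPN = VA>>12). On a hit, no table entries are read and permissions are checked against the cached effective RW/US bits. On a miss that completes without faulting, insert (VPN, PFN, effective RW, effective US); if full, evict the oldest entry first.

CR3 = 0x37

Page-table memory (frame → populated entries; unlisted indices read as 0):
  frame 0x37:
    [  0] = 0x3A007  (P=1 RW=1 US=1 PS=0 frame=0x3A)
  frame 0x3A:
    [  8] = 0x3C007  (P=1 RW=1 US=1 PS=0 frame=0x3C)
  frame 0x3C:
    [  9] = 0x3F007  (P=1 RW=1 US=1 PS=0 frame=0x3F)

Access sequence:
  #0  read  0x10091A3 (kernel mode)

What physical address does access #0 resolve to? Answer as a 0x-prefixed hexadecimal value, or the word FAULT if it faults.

Per-access translation:
#0 VA=0x10091A3 (r,kernel):
  [0] read 0x37 idx=0: raw=0x3A007 flags P=1 W=1 U=1 S=0
  [1] read 0x3A idx=8: raw=0x3C007 flags P=1 W=1 U=1 S=0
  [2] read 0x3C idx=9: raw=0x3F007 flags P=1 W=1 U=1 S=0
  ⇒ phys 0x3F1A3  [3 reads]

Access #0 PA: 0x3F1A3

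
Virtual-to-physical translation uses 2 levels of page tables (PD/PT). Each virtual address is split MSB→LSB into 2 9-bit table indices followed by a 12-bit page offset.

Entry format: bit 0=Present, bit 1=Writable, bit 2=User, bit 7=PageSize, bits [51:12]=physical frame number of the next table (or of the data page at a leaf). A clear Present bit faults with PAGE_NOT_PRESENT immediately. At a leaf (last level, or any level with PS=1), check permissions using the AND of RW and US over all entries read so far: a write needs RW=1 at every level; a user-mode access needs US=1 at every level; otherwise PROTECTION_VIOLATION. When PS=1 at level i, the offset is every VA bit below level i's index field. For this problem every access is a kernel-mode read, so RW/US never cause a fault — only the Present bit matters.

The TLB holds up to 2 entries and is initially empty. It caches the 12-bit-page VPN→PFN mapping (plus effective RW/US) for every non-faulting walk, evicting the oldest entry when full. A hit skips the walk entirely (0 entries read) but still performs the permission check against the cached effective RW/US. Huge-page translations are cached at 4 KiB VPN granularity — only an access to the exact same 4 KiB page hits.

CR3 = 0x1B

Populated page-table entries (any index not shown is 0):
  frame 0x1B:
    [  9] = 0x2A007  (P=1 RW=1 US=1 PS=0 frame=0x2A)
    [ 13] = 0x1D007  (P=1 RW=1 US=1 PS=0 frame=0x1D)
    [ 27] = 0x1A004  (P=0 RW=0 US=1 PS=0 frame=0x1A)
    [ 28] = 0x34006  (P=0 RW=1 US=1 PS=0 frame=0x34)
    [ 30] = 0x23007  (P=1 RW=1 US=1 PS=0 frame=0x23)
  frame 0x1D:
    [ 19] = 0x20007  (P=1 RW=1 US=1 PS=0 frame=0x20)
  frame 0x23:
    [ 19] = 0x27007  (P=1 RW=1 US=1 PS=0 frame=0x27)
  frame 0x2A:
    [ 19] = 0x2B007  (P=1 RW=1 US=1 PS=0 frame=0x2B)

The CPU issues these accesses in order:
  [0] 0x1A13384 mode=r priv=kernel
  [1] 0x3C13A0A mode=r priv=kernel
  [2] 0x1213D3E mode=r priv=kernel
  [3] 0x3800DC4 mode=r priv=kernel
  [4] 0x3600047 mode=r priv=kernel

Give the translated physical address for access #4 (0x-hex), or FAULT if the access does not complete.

Per-access translation:
#0 VA=0x1A13384 (r,kernel):
  [0] read 0x1B idx=13: raw=0x1D007 flags P=1 W=1 U=1 S=0
  [1] read 0x1D idx=19: raw=0x20007 flags P=1 W=1 U=1 S=0
  ✓ 0x20384  — 2 lookups
#1 VA=0x3C13A0A (r,kernel):
  [0] read 0x1B idx=30: raw=0x23007 flags P=1 W=1 U=1 S=0
  [1] read 0x23 idx=19: raw=0x27007 flags P=1 W=1 U=1 S=0
  ✓ 0x27A0A  — 2 lookups
#2 VA=0x1213D3E (r,kernel):
  [0] read 0x1B idx=9: raw=0x2A007 flags P=1 W=1 U=1 S=0
  [1] read 0x2A idx=19: raw=0x2B007 flags P=1 W=1 U=1 S=0
  ✓ 0x2BD3E  — 2 lookups
#3 VA=0x3800DC4 (r,kernel):
  [0] read 0x1B idx=28: raw=0x34006 flags P=0 W=1 U=1 S=0
  → PAGE_NOT_PRESENT  (1 entries read)
#4 VA=0x3600047 (r,kernel):
  [0] read 0x1B idx=27: raw=0x1A004 flags P=0 W=0 U=1 S=0
  → PAGE_NOT_PRESENT  (1 entries read)

Access #4 PA: FAULT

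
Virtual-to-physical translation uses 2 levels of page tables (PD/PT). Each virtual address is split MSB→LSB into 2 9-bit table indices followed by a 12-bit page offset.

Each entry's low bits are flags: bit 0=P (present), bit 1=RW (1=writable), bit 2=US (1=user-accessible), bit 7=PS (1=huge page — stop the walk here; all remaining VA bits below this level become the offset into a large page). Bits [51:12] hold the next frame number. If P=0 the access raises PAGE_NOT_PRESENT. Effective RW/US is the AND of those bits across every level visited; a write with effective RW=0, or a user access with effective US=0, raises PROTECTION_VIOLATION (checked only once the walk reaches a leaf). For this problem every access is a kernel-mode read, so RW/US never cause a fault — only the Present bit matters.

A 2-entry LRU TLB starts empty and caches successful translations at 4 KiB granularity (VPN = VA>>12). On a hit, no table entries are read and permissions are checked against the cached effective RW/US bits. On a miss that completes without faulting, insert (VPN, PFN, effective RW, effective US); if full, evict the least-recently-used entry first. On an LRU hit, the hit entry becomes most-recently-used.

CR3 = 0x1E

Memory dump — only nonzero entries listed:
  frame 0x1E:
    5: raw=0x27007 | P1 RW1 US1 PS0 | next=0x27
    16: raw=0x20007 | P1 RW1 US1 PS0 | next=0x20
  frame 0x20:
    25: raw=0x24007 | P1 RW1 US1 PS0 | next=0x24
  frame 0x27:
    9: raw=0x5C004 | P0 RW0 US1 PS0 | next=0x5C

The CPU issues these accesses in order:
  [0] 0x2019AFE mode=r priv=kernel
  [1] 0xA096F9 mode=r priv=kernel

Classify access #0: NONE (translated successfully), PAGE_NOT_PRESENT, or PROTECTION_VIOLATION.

Per-access translation:
#0 VA=0x2019AFE (r,kernel):
  L0: frame=0x1E idx=16 entry=0x20007 [P=1 RW=1 US=1 PS=0]
  L1: frame=0x20 idx=25 entry=0x24007 [P=1 RW=1 US=1 PS=0]
  ⇒ phys 0x24AFE  [2 reads]
#1 VA=0xA096F9 (r,kernel):
  L0: frame=0x1E idx=5 entry=0x27007 [P=1 RW=1 US=1 PS=0]
  L1: frame=0x27 idx=9 entry=0x5C004 [P=0 RW=0 US=1 PS=0]
  → PAGE_NOT_PRESENT  (2 entries read)

Access #0 fault: NONE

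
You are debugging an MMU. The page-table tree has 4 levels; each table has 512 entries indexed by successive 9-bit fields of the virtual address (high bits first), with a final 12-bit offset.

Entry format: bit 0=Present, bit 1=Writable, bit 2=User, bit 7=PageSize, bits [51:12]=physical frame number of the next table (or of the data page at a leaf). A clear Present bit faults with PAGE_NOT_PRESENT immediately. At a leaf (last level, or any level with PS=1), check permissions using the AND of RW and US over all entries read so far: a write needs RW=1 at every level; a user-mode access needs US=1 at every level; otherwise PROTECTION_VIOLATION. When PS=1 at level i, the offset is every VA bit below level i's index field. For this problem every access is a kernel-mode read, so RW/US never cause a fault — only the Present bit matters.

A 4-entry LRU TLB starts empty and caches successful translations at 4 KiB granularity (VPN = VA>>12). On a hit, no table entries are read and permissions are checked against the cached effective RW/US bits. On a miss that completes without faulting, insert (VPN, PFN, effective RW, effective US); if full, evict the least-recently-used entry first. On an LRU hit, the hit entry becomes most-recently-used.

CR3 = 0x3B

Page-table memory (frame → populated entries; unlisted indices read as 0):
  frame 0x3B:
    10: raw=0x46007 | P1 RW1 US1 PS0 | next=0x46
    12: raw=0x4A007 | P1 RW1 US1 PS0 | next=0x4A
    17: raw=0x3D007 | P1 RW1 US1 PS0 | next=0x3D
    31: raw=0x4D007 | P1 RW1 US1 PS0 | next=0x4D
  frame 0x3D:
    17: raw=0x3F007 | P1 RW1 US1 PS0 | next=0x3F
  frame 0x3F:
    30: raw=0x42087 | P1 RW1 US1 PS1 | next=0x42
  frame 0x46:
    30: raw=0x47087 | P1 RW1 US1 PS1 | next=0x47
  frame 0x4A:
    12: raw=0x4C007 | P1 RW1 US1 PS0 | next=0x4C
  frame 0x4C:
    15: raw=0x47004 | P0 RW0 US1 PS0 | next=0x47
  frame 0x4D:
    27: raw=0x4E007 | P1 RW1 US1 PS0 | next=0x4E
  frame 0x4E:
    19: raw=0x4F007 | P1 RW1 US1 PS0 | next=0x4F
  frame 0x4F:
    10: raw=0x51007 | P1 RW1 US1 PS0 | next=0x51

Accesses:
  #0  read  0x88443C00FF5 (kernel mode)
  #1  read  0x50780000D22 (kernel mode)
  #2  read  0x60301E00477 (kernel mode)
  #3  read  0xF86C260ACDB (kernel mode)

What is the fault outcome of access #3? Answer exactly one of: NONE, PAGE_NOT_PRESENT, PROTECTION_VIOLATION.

Walk each access:
#0 VA=0x88443C00FF5 (r,kernel):
  L0 @0x3B[17] → 0x3D007  P=1,RW=1,US=1,PS=0
  L1 @0x3D[17] → 0x3F007  P=1,RW=1,US=1,PS=0
  L2 @0x3F[30] → 0x42087  P=1,RW=1,US=1,PS=1
  → PA=0x42FF5 (huge @L2)  (3 entries read)
#1 VA=0x50780000D22 (r,kernel):
  L0 @0x3B[10] → 0x46007  P=1,RW=1,US=1,PS=0
  L1 @0x46[30] → 0x47087  P=1,RW=1,US=1,PS=1
  → PA=0x47D22 (huge @L1)  (2 entries read)
#2 VA=0x60301E00477 (r,kernel):
  L0 @0x3B[12] → 0x4A007  P=1,RW=1,US=1,PS=0
  L1 @0x4A[12] → 0x4C007  P=1,RW=1,US=1,PS=0
  L2 @0x4C[15] → 0x47004  P=0,RW=0,US=1,PS=0
  → PAGE_NOT_PRESENT  (3 entries read)
#3 VA=0xF86C260ACDB (r,kernel):
  L0 @0x3B[31] → 0x4D007  P=1,RW=1,US=1,PS=0
  L1 @0x4D[27] → 0x4E007  P=1,RW=1,US=1,PS=0
  L2 @0x4E[19] → 0x4F007  P=1,RW=1,US=1,PS=0
  L3 @0x4F[10] → 0x51007  P=1,RW=1,US=1,PS=0
  → PA=0x51CDB  (4 entries read)

Access #3 fault: NONE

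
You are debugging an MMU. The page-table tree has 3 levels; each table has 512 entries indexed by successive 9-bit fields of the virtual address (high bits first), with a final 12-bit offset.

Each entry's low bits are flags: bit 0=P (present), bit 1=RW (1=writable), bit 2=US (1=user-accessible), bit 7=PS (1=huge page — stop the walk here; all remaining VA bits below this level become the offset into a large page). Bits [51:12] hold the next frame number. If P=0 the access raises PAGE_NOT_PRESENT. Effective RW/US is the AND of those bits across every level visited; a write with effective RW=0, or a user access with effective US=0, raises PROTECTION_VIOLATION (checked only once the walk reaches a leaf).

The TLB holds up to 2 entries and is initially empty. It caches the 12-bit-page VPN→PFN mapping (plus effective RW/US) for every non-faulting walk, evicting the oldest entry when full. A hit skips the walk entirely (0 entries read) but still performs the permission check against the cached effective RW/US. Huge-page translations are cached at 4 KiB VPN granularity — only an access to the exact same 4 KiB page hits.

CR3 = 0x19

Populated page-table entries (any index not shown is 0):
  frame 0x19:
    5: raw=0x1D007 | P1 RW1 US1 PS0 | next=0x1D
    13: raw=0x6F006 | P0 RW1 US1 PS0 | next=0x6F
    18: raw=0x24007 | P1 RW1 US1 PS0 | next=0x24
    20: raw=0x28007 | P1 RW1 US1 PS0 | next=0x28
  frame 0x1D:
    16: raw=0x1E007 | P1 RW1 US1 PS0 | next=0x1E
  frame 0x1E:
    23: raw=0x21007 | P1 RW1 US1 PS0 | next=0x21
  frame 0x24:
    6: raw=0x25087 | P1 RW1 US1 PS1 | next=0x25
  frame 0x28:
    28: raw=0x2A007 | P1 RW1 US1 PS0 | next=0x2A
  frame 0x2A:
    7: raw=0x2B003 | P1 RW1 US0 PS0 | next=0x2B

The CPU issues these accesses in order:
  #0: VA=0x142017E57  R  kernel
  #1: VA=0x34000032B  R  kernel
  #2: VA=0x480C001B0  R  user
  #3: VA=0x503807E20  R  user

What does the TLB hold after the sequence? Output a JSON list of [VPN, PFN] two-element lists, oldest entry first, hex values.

Per-access translation:
#0 VA=0x142017E57 (r,kernel):
  lvl0: tbl 0x19, slot 5 ⇒ 0x1D007 (P1/RW1/US1/PS0)
  lvl1: tbl 0x1D, slot 16 ⇒ 0x1E007 (P1/RW1/US1/PS0)
  lvl2: tbl 0x1E, slot 23 ⇒ 0x21007 (P1/RW1/US1/PS0)
  ⇒ phys 0x21E57  [3 reads]
#1 VA=0x34000032B (r,kernel):
  lvl0: tbl 0x19, slot 13 ⇒ 0x6F006 (P0/RW1/US1/PS0)
  → PAGE_NOT_PRESENT  (1 entries read)
#2 VA=0x480C001B0 (r,user):
  lvl0: tbl 0x19, slot 18 ⇒ 0x24007 (P1/RW1/US1/PS0)
  lvl1: tbl 0x24, slot 6 ⇒ 0x25087 (P1/RW1/US1/PS1)
  ⇒ phys 0x251B0 (huge @L1)  [2 reads]
#3 VA=0x503807E20 (r,user):
  lvl0: tbl 0x19, slot 20 ⇒ 0x28007 (P1/RW1/US1/PS0)
  lvl1: tbl 0x28, slot 28 ⇒ 0x2A007 (P1/RW1/US1/PS0)
  lvl2: tbl 0x2A, slot 7 ⇒ 0x2B003 (P1/RW1/US0/PS0)
  → PROTECTION_VIOLATION  (3 entries read)

TLB: [["0x142017", "0x21"], ["0x480C00", "0x25"]]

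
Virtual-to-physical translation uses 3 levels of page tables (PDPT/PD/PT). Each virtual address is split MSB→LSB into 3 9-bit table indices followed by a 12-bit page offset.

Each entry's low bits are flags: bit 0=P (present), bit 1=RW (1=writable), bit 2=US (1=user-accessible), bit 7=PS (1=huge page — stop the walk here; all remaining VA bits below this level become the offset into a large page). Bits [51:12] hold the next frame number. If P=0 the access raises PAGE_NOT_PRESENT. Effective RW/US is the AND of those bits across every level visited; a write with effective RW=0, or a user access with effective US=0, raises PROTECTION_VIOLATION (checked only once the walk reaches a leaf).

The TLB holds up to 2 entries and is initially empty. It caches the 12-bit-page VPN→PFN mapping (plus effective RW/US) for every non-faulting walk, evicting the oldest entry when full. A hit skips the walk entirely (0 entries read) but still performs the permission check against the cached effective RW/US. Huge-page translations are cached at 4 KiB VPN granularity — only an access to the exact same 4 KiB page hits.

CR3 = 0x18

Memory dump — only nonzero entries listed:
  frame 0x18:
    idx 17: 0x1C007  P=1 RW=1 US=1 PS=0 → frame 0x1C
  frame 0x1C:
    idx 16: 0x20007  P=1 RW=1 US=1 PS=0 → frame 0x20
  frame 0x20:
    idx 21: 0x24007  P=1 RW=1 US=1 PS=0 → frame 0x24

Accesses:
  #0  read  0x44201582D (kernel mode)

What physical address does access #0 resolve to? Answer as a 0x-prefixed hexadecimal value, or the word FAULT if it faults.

Per-access translation:
#0 VA=0x44201582D (r,kernel):
  lvl0: tbl 0x18, slot 17 ⇒ 0x1C007 (P1/RW1/US1/PS0)
  lvl1: tbl 0x1C, slot 16 ⇒ 0x20007 (P1/RW1/US1/PS0)
  lvl2: tbl 0x20, slot 21 ⇒ 0x24007 (P1/RW1/US1/PS0)
  ✓ 0x2482D  — 3 lookups

Access #0 PA: 0x2482D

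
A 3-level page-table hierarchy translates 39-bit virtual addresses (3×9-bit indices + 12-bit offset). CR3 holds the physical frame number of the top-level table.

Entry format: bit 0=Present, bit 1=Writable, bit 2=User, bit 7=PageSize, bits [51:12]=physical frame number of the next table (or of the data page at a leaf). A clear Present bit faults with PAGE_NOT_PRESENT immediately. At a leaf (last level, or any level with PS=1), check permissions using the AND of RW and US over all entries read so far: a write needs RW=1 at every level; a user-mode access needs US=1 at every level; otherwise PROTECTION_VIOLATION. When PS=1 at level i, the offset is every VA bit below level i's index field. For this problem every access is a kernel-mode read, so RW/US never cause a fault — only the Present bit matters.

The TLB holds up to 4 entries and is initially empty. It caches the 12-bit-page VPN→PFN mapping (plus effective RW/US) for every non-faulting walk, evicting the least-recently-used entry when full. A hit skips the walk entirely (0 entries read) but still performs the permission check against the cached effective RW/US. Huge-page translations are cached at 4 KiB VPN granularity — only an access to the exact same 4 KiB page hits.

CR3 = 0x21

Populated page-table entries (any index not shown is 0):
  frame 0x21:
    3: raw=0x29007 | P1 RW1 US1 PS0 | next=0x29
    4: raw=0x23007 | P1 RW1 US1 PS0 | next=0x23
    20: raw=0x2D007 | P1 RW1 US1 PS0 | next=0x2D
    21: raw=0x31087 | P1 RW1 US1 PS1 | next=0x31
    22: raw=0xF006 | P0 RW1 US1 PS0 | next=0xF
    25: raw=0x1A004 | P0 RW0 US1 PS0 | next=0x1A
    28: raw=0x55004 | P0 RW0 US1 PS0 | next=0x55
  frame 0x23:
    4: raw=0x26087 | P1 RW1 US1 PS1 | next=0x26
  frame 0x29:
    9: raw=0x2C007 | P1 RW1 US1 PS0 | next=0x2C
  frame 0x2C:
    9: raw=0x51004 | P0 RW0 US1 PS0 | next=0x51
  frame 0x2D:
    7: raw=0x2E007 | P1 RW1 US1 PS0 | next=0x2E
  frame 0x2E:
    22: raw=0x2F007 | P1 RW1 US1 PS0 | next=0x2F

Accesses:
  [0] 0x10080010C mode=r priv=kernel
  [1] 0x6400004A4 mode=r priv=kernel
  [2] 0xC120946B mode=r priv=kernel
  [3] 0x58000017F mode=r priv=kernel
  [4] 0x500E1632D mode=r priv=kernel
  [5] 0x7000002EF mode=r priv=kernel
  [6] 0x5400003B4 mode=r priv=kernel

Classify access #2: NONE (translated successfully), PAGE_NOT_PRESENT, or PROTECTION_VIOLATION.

Per-access translation:
#0 VA=0x10080010C (r,kernel):
  L0: frame=0x21 idx=4 entry=0x23007 [P=1 RW=1 US=1 PS=0]
  L1: frame=0x23 idx=4 entry=0x26087 [P=1 RW=1 US=1 PS=1]
  ✓ 0x2610C (huge @L1)  — 2 lookups
#1 VA=0x6400004A4 (r,kernel):
  L0: frame=0x21 idx=25 entry=0x1A004 [P=0 RW=0 US=1 PS=0]
  ⇒ fault: PAGE_NOT_PRESENT  — 1 lookups
#2 VA=0xC120946B (r,kernel):
  L0: frame=0x21 idx=3 entry=0x29007 [P=1 RW=1 US=1 PS=0]
  L1: frame=0x29 idx=9 entry=0x2C007 [P=1 RW=1 US=1 PS=0]
  L2: frame=0x2C idx=9 entry=0x51004 [P=0 RW=0 US=1 PS=0]
  ⇒ fault: PAGE_NOT_PRESENT  — 3 lookups
#3 VA=0x58000017F (r,kernel):
  L0: frame=0x21 idx=22 entry=0xF006 [P=0 RW=1 US=1 PS=0]
  ⇒ fault: PAGE_NOT_PRESENT  — 1 lookups
#4 VA=0x500E1632D (r,kernel):
  L0: frame=0x21 idx=20 entry=0x2D007 [P=1 RW=1 US=1 PS=0]
  L1: frame=0x2D idx=7 entry=0x2E007 [P=1 RW=1 US=1 PS=0]
  L2: frame=0x2E idx=22 entry=0x2F007 [P=1 RW=1 US=1 PS=0]
  ✓ 0x2F32D  — 3 lookups
#5 VA=0x7000002EF (r,kernel):
  L0: frame=0x21 idx=28 entry=0x55004 [P=0 RW=0 US=1 PS=0]
  ⇒ fault: PAGE_NOT_PRESENT  — 1 lookups
#6 VA=0x5400003B4 (r,kernel):
  L0: frame=0x21 idx=21 entry=0x31087 [P=1 RW=1 US=1 PS=1]
  ✓ 0x313B4 (huge @L0)  — 1 lookups

Access #2 fault: PAGE_NOT_PRESENT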